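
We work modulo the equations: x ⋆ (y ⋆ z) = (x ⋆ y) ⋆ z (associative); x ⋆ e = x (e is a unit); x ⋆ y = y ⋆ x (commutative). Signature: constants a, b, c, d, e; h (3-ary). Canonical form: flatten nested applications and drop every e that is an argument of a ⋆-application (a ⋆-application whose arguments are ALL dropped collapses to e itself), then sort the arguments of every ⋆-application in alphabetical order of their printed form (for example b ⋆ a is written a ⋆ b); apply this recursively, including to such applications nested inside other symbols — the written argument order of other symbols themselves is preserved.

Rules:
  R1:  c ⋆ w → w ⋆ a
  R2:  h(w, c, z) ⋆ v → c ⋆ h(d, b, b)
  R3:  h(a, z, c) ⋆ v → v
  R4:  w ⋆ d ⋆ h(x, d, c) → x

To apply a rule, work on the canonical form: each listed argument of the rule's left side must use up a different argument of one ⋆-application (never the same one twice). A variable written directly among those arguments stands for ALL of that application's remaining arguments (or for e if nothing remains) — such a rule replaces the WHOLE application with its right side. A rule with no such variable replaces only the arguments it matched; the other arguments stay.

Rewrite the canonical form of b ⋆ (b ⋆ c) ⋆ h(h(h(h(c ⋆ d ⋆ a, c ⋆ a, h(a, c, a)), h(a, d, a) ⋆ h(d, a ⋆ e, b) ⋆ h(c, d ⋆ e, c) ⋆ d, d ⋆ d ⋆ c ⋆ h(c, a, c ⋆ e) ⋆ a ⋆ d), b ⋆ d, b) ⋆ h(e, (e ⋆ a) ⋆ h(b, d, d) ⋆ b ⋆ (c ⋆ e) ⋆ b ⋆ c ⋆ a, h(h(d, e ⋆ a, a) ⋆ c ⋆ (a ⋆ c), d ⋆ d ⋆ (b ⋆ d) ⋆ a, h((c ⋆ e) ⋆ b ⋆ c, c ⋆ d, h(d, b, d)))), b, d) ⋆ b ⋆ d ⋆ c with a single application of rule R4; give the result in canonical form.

Canonical form:  b ⋆ b ⋆ b ⋆ c ⋆ c ⋆ d ⋆ h(h(e, a ⋆ a ⋆ b ⋆ b ⋆ c ⋆ c ⋆ h(b, d, d), h(a ⋆ c ⋆ c ⋆ h(d, a, a), a ⋆ b ⋆ d ⋆ d ⋆ d, h(b ⋆ c ⋆ c, c ⋆ d, h(d, b, d)))) ⋆ h(h(h(a ⋆ c ⋆ d, a ⋆ c, h(a, c, a)), d ⋆ h(a, d, a) ⋆ h(c, d, c) ⋆ h(d, a, b), a ⋆ c ⋆ d ⋆ d ⋆ d ⋆ h(c, a, c)), b ⋆ d, b), b, d)
Match R4:  consume d, h(c, d, c);  w := h(a, d, a) ⋆ h(d, a, b), x := c
Every leftover argument binds to the variable; the entire application is replaced.
Giving:  b ⋆ b ⋆ b ⋆ c ⋆ c ⋆ d ⋆ h(h(e, a ⋆ a ⋆ b ⋆ b ⋆ c ⋆ c ⋆ h(b, d, d), h(a ⋆ c ⋆ c ⋆ h(d, a, a), a ⋆ b ⋆ d ⋆ d ⋆ d, h(b ⋆ c ⋆ c, c ⋆ d, h(d, b, d)))) ⋆ h(h(h(a ⋆ c ⋆ d, a ⋆ c, h(a, c, a)), c, a ⋆ c ⋆ d ⋆ d ⋆ d ⋆ h(c, a, c)), b ⋆ d, b), b, d)

Answer: b ⋆ b ⋆ b ⋆ c ⋆ c ⋆ d ⋆ h(h(e, a ⋆ a ⋆ b ⋆ b ⋆ c ⋆ c ⋆ h(b, d, d), h(a ⋆ c ⋆ c ⋆ h(d, a, a), a ⋆ b ⋆ d ⋆ d ⋆ d, h(b ⋆ c ⋆ c, c ⋆ d, h(d, b, d)))) ⋆ h(h(h(a ⋆ c ⋆ d, a ⋆ c, h(a, c, a)), c, a ⋆ c ⋆ d ⋆ d ⋆ d ⋆ h(c, a, c)), b ⋆ d, b), b, d)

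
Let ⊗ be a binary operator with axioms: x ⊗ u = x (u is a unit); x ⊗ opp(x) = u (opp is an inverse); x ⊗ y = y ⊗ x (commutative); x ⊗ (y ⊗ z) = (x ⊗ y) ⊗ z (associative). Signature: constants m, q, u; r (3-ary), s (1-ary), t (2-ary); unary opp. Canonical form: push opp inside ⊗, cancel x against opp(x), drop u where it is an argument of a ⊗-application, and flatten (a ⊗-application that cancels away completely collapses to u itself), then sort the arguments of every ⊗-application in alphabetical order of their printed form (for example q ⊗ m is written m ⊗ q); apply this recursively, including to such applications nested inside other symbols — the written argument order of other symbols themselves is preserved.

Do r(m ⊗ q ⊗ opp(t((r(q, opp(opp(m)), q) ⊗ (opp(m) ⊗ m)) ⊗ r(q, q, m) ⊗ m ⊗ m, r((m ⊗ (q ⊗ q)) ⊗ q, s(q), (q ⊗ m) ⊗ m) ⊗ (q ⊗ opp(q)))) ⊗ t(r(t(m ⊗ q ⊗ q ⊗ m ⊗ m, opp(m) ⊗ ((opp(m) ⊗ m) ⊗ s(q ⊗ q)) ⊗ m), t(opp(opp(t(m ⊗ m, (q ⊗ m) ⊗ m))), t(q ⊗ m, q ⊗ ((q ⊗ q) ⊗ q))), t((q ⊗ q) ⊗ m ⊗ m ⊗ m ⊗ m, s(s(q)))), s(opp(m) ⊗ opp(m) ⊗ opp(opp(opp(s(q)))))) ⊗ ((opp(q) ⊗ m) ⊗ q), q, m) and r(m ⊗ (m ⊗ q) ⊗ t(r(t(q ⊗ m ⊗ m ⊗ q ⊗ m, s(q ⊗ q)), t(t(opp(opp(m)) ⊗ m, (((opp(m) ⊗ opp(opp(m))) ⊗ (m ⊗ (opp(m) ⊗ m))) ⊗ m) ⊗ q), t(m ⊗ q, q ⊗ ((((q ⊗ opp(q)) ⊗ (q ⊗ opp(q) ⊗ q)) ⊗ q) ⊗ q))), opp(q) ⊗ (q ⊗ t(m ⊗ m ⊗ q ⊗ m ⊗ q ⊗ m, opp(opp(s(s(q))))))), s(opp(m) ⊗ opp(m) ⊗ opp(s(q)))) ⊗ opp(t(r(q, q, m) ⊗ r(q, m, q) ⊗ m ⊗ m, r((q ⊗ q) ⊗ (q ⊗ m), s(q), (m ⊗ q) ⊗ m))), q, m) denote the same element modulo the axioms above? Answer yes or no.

Left:  r(m ⊗ q ⊗ opp(t((r(q, opp(opp(m)), q) ⊗ (opp(m) ⊗ m)) ⊗ r(q, q, m) ⊗ m ⊗ m, r((m ⊗ (q ⊗ q)) ⊗ q, s(q), (q ⊗ m) ⊗ m) ⊗ (q ⊗ opp(q)))) ⊗ t(r(t(m ⊗ q ⊗ q ⊗ m ⊗ m, opp(m) ⊗ ((opp(m) ⊗ m) ⊗ s(q ⊗ q)) ⊗ m), t(opp(opp(t(m ⊗ m, (q ⊗ m) ⊗ m))), t(q ⊗ m, q ⊗ ((q ⊗ q) ⊗ q))), t((q ⊗ q) ⊗ m ⊗ m ⊗ m ⊗ m, s(s(q)))), s(opp(m) ⊗ opp(m) ⊗ opp(opp(opp(s(q)))))) ⊗ ((opp(q) ⊗ m) ⊗ q), q, m)
  Focus inside:  m ⊗ q ⊗ opp(t((r(q, opp(opp(m)), q) ⊗ (opp(m) ⊗ m)) ⊗ r(q, q, m) ⊗ m ⊗ m, r((m ⊗ (q ⊗ q)) ⊗ q, s(q), (q ⊗ m) ⊗ m) ⊗ (q ⊗ opp(q)))) ⊗ t(r(t(m ⊗ q ⊗ q ⊗ m ⊗ m, opp(m) ⊗ ((opp(m) ⊗ m) ⊗ s(q ⊗ q)) ⊗ m), t(opp(opp(t(m ⊗ m, (q ⊗ m) ⊗ m))), t(q ⊗ m, q ⊗ ((q ⊗ q) ⊗ q))), t((q ⊗ q) ⊗ m ⊗ m ⊗ m ⊗ m, s(s(q)))), s(opp(m) ⊗ opp(m) ⊗ opp(opp(opp(s(q)))))) ⊗ ((opp(q) ⊗ m) ⊗ q)
  Push opp inside:  distribute opp over ⊗ and collapse double opp
  Collect terms:  m ⊗ m ⊗ q ⊗ opp(t(m ⊗ m ⊗ r(q, m, q) ⊗ r(q, q, m), r(m ⊗ q ⊗ q ⊗ q, s(q), m ⊗ m ⊗ q))) ⊗ t(r(t(m ⊗ m ⊗ m ⊗ q ⊗ q, s(q ⊗ q)), t(t(m ⊗ m, m ⊗ m ⊗ q), t(m ⊗ q, q ⊗ q ⊗ q ⊗ q)), t(m ⊗ m ⊗ m ⊗ m ⊗ q ⊗ q, s(s(q)))), s(opp(m) ⊗ opp(m) ⊗ opp(s(q))))
  Order the arguments:  m ⊗ m ⊗ opp(t(m ⊗ m ⊗ r(q, m, q) ⊗ r(q, q, m), r(m ⊗ q ⊗ q ⊗ q, s(q), m ⊗ m ⊗ q))) ⊗ q ⊗ t(r(t(m ⊗ m ⊗ m ⊗ q ⊗ q, s(q ⊗ q)), t(t(m ⊗ m, m ⊗ m ⊗ q), t(m ⊗ q, q ⊗ q ⊗ q ⊗ q)), t(m ⊗ m ⊗ m ⊗ m ⊗ q ⊗ q, s(s(q)))), s(opp(m) ⊗ opp(m) ⊗ opp(s(q))))
  Reassemble:  r(m ⊗ m ⊗ opp(t(m ⊗ m ⊗ r(q, m, q) ⊗ r(q, q, m), r(m ⊗ q ⊗ q ⊗ q, s(q), m ⊗ m ⊗ q))) ⊗ q ⊗ t(r(t(m ⊗ m ⊗ m ⊗ q ⊗ q, s(q ⊗ q)), t(t(m ⊗ m, m ⊗ m ⊗ q), t(m ⊗ q, q ⊗ q ⊗ q ⊗ q)), t(m ⊗ m ⊗ m ⊗ m ⊗ q ⊗ q, s(s(q)))), s(opp(m) ⊗ opp(m) ⊗ opp(s(q)))), q, m)
Right:  r(m ⊗ (m ⊗ q) ⊗ t(r(t(q ⊗ m ⊗ m ⊗ q ⊗ m, s(q ⊗ q)), t(t(opp(opp(m)) ⊗ m, (((opp(m) ⊗ opp(opp(m))) ⊗ (m ⊗ (opp(m) ⊗ m))) ⊗ m) ⊗ q), t(m ⊗ q, q ⊗ ((((q ⊗ opp(q)) ⊗ (q ⊗ opp(q) ⊗ q)) ⊗ q) ⊗ q))), opp(q) ⊗ (q ⊗ t(m ⊗ m ⊗ q ⊗ m ⊗ q ⊗ m, opp(opp(s(s(q))))))), s(opp(m) ⊗ opp(m) ⊗ opp(s(q)))) ⊗ opp(t(r(q, q, m) ⊗ r(q, m, q) ⊗ m ⊗ m, r((q ⊗ q) ⊗ (q ⊗ m), s(q), (m ⊗ q) ⊗ m))), q, m)
  Focus inside:  m ⊗ (m ⊗ q) ⊗ t(r(t(q ⊗ m ⊗ m ⊗ q ⊗ m, s(q ⊗ q)), t(t(opp(opp(m)) ⊗ m, (((opp(m) ⊗ opp(opp(m))) ⊗ (m ⊗ (opp(m) ⊗ m))) ⊗ m) ⊗ q), t(m ⊗ q, q ⊗ ((((q ⊗ opp(q)) ⊗ (q ⊗ opp(q) ⊗ q)) ⊗ q) ⊗ q))), opp(q) ⊗ (q ⊗ t(m ⊗ m ⊗ q ⊗ m ⊗ q ⊗ m, opp(opp(s(s(q))))))), s(opp(m) ⊗ opp(m) ⊗ opp(s(q)))) ⊗ opp(t(r(q, q, m) ⊗ r(q, m, q) ⊗ m ⊗ m, r((q ⊗ q) ⊗ (q ⊗ m), s(q), (m ⊗ q) ⊗ m)))
  Push opp inside:  distribute opp over ⊗ and collapse double opp
  Collect terms:  m ⊗ m ⊗ q ⊗ t(r(t(m ⊗ m ⊗ m ⊗ q ⊗ q, s(q ⊗ q)), t(t(m ⊗ m, m ⊗ m ⊗ q), t(m ⊗ q, q ⊗ q ⊗ q ⊗ q)), t(m ⊗ m ⊗ m ⊗ m ⊗ q ⊗ q, s(s(q)))), s(opp(m) ⊗ opp(m) ⊗ opp(s(q)))) ⊗ opp(t(m ⊗ m ⊗ r(q, m, q) ⊗ r(q, q, m), r(m ⊗ q ⊗ q ⊗ q, s(q), m ⊗ m ⊗ q)))
  Sort:  m ⊗ m ⊗ opp(t(m ⊗ m ⊗ r(q, m, q) ⊗ r(q, q, m), r(m ⊗ q ⊗ q ⊗ q, s(q), m ⊗ m ⊗ q))) ⊗ q ⊗ t(r(t(m ⊗ m ⊗ m ⊗ q ⊗ q, s(q ⊗ q)), t(t(m ⊗ m, m ⊗ m ⊗ q), t(m ⊗ q, q ⊗ q ⊗ q ⊗ q)), t(m ⊗ m ⊗ m ⊗ m ⊗ q ⊗ q, s(s(q)))), s(opp(m) ⊗ opp(m) ⊗ opp(s(q))))
  Put back:  r(m ⊗ m ⊗ opp(t(m ⊗ m ⊗ r(q, m, q) ⊗ r(q, q, m), r(m ⊗ q ⊗ q ⊗ q, s(q), m ⊗ m ⊗ q))) ⊗ q ⊗ t(r(t(m ⊗ m ⊗ m ⊗ q ⊗ q, s(q ⊗ q)), t(t(m ⊗ m, m ⊗ m ⊗ q), t(m ⊗ q, q ⊗ q ⊗ q ⊗ q)), t(m ⊗ m ⊗ m ⊗ m ⊗ q ⊗ q, s(s(q)))), s(opp(m) ⊗ opp(m) ⊗ opp(s(q)))), q, m)

Answer: yes — both canonical forms are r(m ⊗ m ⊗ opp(t(m ⊗ m ⊗ r(q, m, q) ⊗ r(q, q, m), r(m ⊗ q ⊗ q ⊗ q, s(q), m ⊗ m ⊗ q))) ⊗ q ⊗ t(r(t(m ⊗ m ⊗ m ⊗ q ⊗ q, s(q ⊗ q)), t(t(m ⊗ m, m ⊗ m ⊗ q), t(m ⊗ q, q ⊗ q ⊗ q ⊗ q)), t(m ⊗ m ⊗ m ⊗ m ⊗ q ⊗ q, s(s(q)))), s(opp(m) ⊗ opp(m) ⊗ opp(s(q)))), q, m)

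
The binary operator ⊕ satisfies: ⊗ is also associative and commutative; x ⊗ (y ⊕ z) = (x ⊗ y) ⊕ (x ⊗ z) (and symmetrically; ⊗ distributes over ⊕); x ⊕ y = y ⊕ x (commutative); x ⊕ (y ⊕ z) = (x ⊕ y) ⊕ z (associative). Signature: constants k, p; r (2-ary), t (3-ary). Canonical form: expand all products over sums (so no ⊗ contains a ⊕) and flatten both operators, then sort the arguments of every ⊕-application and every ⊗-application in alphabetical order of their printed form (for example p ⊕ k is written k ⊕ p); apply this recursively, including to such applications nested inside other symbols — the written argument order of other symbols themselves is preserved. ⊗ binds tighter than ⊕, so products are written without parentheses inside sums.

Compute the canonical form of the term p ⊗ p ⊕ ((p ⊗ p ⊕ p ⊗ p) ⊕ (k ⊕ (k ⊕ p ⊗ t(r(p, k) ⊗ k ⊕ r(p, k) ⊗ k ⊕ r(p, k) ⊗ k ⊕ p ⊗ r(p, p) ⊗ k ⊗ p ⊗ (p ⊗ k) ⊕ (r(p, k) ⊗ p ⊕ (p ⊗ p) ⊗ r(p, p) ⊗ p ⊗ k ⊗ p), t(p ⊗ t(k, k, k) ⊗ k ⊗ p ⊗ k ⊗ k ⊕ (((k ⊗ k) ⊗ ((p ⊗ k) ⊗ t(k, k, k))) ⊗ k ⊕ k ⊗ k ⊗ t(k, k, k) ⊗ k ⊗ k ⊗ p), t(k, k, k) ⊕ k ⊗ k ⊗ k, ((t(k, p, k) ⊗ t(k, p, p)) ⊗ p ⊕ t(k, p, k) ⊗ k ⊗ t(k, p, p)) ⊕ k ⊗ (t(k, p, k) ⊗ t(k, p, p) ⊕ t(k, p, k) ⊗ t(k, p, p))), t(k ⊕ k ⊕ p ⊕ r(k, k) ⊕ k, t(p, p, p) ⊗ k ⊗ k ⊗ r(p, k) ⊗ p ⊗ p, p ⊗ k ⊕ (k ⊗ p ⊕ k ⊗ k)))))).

Expand:  p ⊗ p ⊕ p ⊗ p ⊕ p ⊗ p ⊕ k ⊕ k ⊕ p ⊗ t(k ⊗ k ⊗ p ⊗ p ⊗ p ⊗ r(p, p) ⊕ k ⊗ p ⊗ p ⊗ p ⊗ p ⊗ r(p, p) ⊕ k ⊗ r(p, k) ⊕ k ⊗ r(p, k) ⊕ k ⊗ r(p, k) ⊕ p ⊗ r(p, k), t(k ⊗ k ⊗ k ⊗ k ⊗ p ⊗ t(k, k, k) ⊕ k ⊗ k ⊗ k ⊗ k ⊗ p ⊗ t(k, k, k) ⊕ k ⊗ k ⊗ k ⊗ p ⊗ p ⊗ t(k, k, k), k ⊗ k ⊗ k ⊕ t(k, k, k), k ⊗ t(k, p, k) ⊗ t(k, p, p) ⊕ k ⊗ t(k, p, k) ⊗ t(k, p, p) ⊕ k ⊗ t(k, p, k) ⊗ t(k, p, p) ⊕ p ⊗ t(k, p, k) ⊗ t(k, p, p)), t(k ⊕ k ⊕ k ⊕ p ⊕ r(k, k), k ⊗ k ⊗ p ⊗ p ⊗ r(p, k) ⊗ t(p, p, p), k ⊗ k ⊕ k ⊗ p ⊕ k ⊗ p))
Order the arguments:  k ⊕ k ⊕ p ⊗ p ⊕ p ⊗ p ⊕ p ⊗ p ⊕ p ⊗ t(k ⊗ k ⊗ p ⊗ p ⊗ p ⊗ r(p, p) ⊕ k ⊗ p ⊗ p ⊗ p ⊗ p ⊗ r(p, p) ⊕ k ⊗ r(p, k) ⊕ k ⊗ r(p, k) ⊕ k ⊗ r(p, k) ⊕ p ⊗ r(p, k), t(k ⊗ k ⊗ k ⊗ k ⊗ p ⊗ t(k, k, k) ⊕ k ⊗ k ⊗ k ⊗ k ⊗ p ⊗ t(k, k, k) ⊕ k ⊗ k ⊗ k ⊗ p ⊗ p ⊗ t(k, k, k), k ⊗ k ⊗ k ⊕ t(k, k, k), k ⊗ t(k, p, k) ⊗ t(k, p, p) ⊕ k ⊗ t(k, p, k) ⊗ t(k, p, p) ⊕ k ⊗ t(k, p, k) ⊗ t(k, p, p) ⊕ p ⊗ t(k, p, k) ⊗ t(k, p, p)), t(k ⊕ k ⊕ k ⊕ p ⊕ r(k, k), k ⊗ k ⊗ p ⊗ p ⊗ r(p, k) ⊗ t(p, p, p), k ⊗ k ⊕ k ⊗ p ⊕ k ⊗ p))

Answer: k ⊕ k ⊕ p ⊗ p ⊕ p ⊗ p ⊕ p ⊗ p ⊕ p ⊗ t(k ⊗ k ⊗ p ⊗ p ⊗ p ⊗ r(p, p) ⊕ k ⊗ p ⊗ p ⊗ p ⊗ p ⊗ r(p, p) ⊕ k ⊗ r(p, k) ⊕ k ⊗ r(p, k) ⊕ k ⊗ r(p, k) ⊕ p ⊗ r(p, k), t(k ⊗ k ⊗ k ⊗ k ⊗ p ⊗ t(k, k, k) ⊕ k ⊗ k ⊗ k ⊗ k ⊗ p ⊗ t(k, k, k) ⊕ k ⊗ k ⊗ k ⊗ p ⊗ p ⊗ t(k, k, k), k ⊗ k ⊗ k ⊕ t(k, k, k), k ⊗ t(k, p, k) ⊗ t(k, p, p) ⊕ k ⊗ t(k, p, k) ⊗ t(k, p, p) ⊕ k ⊗ t(k, p, k) ⊗ t(k, p, p) ⊕ p ⊗ t(k, p, k) ⊗ t(k, p, p)), t(k ⊕ k ⊕ k ⊕ p ⊕ r(k, k), k ⊗ k ⊗ p ⊗ p ⊗ r(p, k) ⊗ t(p, p, p), k ⊗ k ⊕ k ⊗ p ⊕ k ⊗ p))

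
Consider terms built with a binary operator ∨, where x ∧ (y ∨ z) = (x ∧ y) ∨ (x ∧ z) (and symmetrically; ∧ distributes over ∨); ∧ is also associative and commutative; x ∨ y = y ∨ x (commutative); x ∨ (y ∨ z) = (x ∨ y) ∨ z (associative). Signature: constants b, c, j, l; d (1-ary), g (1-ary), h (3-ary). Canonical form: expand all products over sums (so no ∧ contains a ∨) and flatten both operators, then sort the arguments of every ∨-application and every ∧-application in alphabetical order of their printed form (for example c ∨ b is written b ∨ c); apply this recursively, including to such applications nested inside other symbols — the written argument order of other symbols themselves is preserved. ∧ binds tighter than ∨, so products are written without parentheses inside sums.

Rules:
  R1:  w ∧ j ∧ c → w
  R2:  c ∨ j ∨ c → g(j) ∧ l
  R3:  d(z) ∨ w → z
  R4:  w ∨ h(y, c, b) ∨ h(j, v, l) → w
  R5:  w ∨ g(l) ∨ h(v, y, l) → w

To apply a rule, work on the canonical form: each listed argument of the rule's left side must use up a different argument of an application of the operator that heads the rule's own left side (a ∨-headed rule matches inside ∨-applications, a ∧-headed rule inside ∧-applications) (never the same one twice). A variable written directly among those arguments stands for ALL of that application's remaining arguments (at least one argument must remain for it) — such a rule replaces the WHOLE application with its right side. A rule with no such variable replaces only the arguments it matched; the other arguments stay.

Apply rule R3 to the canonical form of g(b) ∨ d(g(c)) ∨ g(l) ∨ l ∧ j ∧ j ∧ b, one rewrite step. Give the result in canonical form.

Canonical form:  b ∧ j ∧ j ∧ l ∨ d(g(c)) ∨ g(b) ∨ g(l)
Match R3:  consume d(g(c));  w := b ∧ j ∧ j ∧ l ∨ g(b) ∨ g(l), z := g(c)
The extension variable absorbs all remaining arguments, so the whole application is rewritten.
Result:  g(c)

Answer: g(c)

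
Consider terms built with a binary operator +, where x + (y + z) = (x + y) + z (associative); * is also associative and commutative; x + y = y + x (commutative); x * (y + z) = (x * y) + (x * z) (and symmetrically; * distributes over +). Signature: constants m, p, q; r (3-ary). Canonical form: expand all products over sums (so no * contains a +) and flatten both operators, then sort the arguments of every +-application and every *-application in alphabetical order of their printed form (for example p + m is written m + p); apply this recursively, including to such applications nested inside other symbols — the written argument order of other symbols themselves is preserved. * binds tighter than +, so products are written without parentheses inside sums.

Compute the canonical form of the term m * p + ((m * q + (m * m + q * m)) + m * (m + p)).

Distribute:  m * p + m * q + m * m + m * q + m * m + m * p
Order the arguments:  m * m + m * m + m * p + m * p + m * q + m * q

Answer: m * m + m * m + m * p + m * p + m * q + m * q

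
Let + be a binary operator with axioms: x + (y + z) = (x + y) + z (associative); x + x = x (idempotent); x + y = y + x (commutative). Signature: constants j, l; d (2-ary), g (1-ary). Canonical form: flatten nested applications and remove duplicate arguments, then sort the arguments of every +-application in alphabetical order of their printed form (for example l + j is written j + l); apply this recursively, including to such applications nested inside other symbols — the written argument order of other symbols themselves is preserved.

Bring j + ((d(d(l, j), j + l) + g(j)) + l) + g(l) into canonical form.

Merge nested applications:  j + d(d(l, j), j + l) + g(j) + l + g(l)
Sort arguments:  d(d(l, j), j + l) + g(j) + g(l) + j + l

Answer: d(d(l, j), j + l) + g(j) + g(l) + j + l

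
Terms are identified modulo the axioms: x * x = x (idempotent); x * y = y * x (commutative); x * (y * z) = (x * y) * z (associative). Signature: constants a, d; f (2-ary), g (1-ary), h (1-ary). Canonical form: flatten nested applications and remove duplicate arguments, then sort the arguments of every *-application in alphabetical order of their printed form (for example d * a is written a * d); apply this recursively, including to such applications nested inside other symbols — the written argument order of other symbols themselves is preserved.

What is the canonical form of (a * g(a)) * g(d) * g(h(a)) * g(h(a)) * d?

Answer: a * d * g(a) * g(d) * g(h(a))

Derivation:
Un-nest:  a * g(a) * g(d) * g(h(a)) * g(h(a)) * d
Drop duplicates:  drop duplicate g(h(a))
Order the arguments:  a * d * g(a) * g(d) * g(h(a))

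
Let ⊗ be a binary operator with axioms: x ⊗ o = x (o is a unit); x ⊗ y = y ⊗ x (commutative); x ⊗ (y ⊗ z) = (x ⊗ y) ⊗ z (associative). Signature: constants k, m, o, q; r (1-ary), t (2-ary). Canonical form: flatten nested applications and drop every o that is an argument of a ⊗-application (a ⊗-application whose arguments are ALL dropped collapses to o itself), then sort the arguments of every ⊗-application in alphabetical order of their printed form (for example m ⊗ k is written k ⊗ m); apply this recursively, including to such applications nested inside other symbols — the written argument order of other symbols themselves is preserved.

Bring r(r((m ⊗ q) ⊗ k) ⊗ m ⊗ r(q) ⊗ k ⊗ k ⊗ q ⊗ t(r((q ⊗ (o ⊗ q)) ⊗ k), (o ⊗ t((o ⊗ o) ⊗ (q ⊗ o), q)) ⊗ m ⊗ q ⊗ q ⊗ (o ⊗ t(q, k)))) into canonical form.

Work inside:  r((m ⊗ q) ⊗ k) ⊗ m ⊗ r(q) ⊗ k ⊗ k ⊗ q ⊗ t(r((q ⊗ (o ⊗ q)) ⊗ k), (o ⊗ t((o ⊗ o) ⊗ (q ⊗ o), q)) ⊗ m ⊗ q ⊗ q ⊗ (o ⊗ t(q, k)))
Canonicalize subterm:  r((m ⊗ q) ⊗ k)  →  r(k ⊗ m ⊗ q)
Simplify inside:  t(r((q ⊗ (o ⊗ q)) ⊗ k), (o ⊗ t((o ⊗ o) ⊗ (q ⊗ o), q)) ⊗ m ⊗ q ⊗ q ⊗ (o ⊗ t(q, k)))  →  t(r(k ⊗ q ⊗ q), m ⊗ q ⊗ q ⊗ t(q, k) ⊗ t(q, q))
Sort:  k ⊗ k ⊗ m ⊗ q ⊗ r(k ⊗ m ⊗ q) ⊗ r(q) ⊗ t(r(k ⊗ q ⊗ q), m ⊗ q ⊗ q ⊗ t(q, k) ⊗ t(q, q))
Put back:  r(k ⊗ k ⊗ m ⊗ q ⊗ r(k ⊗ m ⊗ q) ⊗ r(q) ⊗ t(r(k ⊗ q ⊗ q), m ⊗ q ⊗ q ⊗ t(q, k) ⊗ t(q, q)))

Answer: r(k ⊗ k ⊗ m ⊗ q ⊗ r(k ⊗ m ⊗ q) ⊗ r(q) ⊗ t(r(k ⊗ q ⊗ q), m ⊗ q ⊗ q ⊗ t(q, k) ⊗ t(q, q)))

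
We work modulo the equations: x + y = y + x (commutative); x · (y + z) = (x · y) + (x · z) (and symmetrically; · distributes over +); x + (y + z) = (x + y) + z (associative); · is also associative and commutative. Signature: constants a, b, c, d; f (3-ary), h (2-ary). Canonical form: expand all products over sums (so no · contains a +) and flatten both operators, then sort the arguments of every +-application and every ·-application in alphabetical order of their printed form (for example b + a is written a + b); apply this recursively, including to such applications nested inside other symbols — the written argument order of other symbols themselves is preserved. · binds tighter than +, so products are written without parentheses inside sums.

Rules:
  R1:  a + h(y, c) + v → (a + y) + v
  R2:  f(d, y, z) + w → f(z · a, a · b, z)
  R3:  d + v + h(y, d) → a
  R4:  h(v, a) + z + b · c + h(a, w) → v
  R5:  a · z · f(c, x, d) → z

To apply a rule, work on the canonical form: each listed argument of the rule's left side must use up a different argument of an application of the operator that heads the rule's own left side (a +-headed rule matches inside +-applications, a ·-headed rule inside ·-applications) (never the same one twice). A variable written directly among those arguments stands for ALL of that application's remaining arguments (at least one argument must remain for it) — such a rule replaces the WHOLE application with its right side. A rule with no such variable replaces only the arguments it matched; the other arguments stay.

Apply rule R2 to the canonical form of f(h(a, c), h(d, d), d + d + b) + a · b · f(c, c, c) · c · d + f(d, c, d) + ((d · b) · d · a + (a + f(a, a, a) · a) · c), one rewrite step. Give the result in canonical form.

Canonical form:  a · b · c · d · f(c, c, c) + a · b · d · d + a · c + a · c · f(a, a, a) + f(d, c, d) + f(h(a, c), h(d, d), b + d + d)
R2 matches:  uses f(d, c, d);  w := a · b · c · d · f(c, c, c) + a · b · d · d + a · c + a · c · f(a, a, a) + f(h(a, c), h(d, d), b + d + d), y := c, z := d
Every leftover argument binds to the variable; the entire application is replaced.
Giving:  f(a · d, a · b, d)

Answer: f(a · d, a · b, d)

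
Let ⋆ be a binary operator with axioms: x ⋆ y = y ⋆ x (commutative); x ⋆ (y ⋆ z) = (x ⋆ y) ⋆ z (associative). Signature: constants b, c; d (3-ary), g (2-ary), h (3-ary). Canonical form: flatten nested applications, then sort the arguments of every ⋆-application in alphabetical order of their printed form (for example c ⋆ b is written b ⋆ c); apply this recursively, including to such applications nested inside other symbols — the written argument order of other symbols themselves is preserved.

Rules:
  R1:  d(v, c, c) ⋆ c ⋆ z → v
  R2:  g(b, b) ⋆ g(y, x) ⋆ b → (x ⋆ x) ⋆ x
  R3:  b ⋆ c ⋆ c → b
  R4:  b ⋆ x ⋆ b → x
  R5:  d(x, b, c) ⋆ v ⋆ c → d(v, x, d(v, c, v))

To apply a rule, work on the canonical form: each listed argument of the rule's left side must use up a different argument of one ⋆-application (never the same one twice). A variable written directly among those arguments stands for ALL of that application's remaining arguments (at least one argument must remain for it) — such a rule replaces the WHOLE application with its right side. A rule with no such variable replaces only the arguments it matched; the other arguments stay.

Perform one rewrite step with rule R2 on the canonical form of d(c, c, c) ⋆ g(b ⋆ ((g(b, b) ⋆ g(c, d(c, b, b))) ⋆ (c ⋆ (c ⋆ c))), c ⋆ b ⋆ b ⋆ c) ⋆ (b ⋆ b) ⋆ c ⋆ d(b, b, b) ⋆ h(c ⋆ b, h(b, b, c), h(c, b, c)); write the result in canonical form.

Answer: b ⋆ b ⋆ c ⋆ d(b, b, b) ⋆ d(c, c, c) ⋆ g(c ⋆ c ⋆ c ⋆ d(c, b, b) ⋆ d(c, b, b) ⋆ d(c, b, b), b ⋆ b ⋆ c ⋆ c) ⋆ h(b ⋆ c, h(b, b, c), h(c, b, c))

Derivation:
Canonical form:  b ⋆ b ⋆ c ⋆ d(b, b, b) ⋆ d(c, c, c) ⋆ g(b ⋆ c ⋆ c ⋆ c ⋆ g(b, b) ⋆ g(c, d(c, b, b)), b ⋆ b ⋆ c ⋆ c) ⋆ h(b ⋆ c, h(b, b, c), h(c, b, c))
Apply R2:  consuming b, g(b, b), g(c, d(c, b, b));  x := d(c, b, b), y := c
Result:  b ⋆ b ⋆ c ⋆ d(b, b, b) ⋆ d(c, c, c) ⋆ g(c ⋆ c ⋆ c ⋆ d(c, b, b) ⋆ d(c, b, b) ⋆ d(c, b, b), b ⋆ b ⋆ c ⋆ c) ⋆ h(b ⋆ c, h(b, b, c), h(c, b, c))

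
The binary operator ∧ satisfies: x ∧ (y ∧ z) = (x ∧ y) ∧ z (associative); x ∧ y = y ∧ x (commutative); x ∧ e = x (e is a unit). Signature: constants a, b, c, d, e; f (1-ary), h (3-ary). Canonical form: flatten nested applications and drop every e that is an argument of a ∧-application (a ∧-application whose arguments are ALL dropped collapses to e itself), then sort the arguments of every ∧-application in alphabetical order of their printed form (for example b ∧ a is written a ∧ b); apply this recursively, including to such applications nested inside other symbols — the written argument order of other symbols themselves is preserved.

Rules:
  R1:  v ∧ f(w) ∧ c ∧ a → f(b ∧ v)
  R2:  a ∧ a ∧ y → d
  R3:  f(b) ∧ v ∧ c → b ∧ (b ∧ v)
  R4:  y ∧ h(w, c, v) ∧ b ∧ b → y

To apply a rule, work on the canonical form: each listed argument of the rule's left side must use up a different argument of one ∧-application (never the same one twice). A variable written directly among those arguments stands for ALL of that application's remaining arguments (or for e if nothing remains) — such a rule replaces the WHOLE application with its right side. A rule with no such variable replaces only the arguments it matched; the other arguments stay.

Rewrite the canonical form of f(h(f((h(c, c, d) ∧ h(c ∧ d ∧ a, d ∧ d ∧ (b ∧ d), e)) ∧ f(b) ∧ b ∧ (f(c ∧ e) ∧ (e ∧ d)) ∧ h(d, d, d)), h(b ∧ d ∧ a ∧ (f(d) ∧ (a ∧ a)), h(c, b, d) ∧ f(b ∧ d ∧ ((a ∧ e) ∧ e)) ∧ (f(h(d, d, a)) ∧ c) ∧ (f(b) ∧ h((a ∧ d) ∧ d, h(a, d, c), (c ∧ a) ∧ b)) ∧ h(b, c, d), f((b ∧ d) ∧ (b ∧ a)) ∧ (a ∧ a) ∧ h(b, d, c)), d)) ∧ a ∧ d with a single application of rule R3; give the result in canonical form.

Canonical form:  a ∧ d ∧ f(h(f(b ∧ d ∧ f(b) ∧ f(c) ∧ h(a ∧ c ∧ d, b ∧ d ∧ d ∧ d, e) ∧ h(c, c, d) ∧ h(d, d, d)), h(a ∧ a ∧ a ∧ b ∧ d ∧ f(d), c ∧ f(a ∧ b ∧ d) ∧ f(b) ∧ f(h(d, d, a)) ∧ h(a ∧ d ∧ d, h(a, d, c), a ∧ b ∧ c) ∧ h(b, c, d) ∧ h(c, b, d), a ∧ a ∧ f(a ∧ b ∧ b ∧ d) ∧ h(b, d, c)), d))
R3 matches:  uses c, f(b);  v := f(a ∧ b ∧ d) ∧ f(h(d, d, a)) ∧ h(a ∧ d ∧ d, h(a, d, c), a ∧ b ∧ c) ∧ h(b, c, d) ∧ h(c, b, d)
The variable takes the whole remainder — replace the entire application.
Result:  a ∧ d ∧ f(h(f(b ∧ d ∧ f(b) ∧ f(c) ∧ h(a ∧ c ∧ d, b ∧ d ∧ d ∧ d, e) ∧ h(c, c, d) ∧ h(d, d, d)), h(a ∧ a ∧ a ∧ b ∧ d ∧ f(d), b ∧ b ∧ f(a ∧ b ∧ d) ∧ f(h(d, d, a)) ∧ h(a ∧ d ∧ d, h(a, d, c), a ∧ b ∧ c) ∧ h(b, c, d) ∧ h(c, b, d), a ∧ a ∧ f(a ∧ b ∧ b ∧ d) ∧ h(b, d, c)), d))

Answer: a ∧ d ∧ f(h(f(b ∧ d ∧ f(b) ∧ f(c) ∧ h(a ∧ c ∧ d, b ∧ d ∧ d ∧ d, e) ∧ h(c, c, d) ∧ h(d, d, d)), h(a ∧ a ∧ a ∧ b ∧ d ∧ f(d), b ∧ b ∧ f(a ∧ b ∧ d) ∧ f(h(d, d, a)) ∧ h(a ∧ d ∧ d, h(a, d, c), a ∧ b ∧ c) ∧ h(b, c, d) ∧ h(c, b, d), a ∧ a ∧ f(a ∧ b ∧ b ∧ d) ∧ h(b, d, c)), d))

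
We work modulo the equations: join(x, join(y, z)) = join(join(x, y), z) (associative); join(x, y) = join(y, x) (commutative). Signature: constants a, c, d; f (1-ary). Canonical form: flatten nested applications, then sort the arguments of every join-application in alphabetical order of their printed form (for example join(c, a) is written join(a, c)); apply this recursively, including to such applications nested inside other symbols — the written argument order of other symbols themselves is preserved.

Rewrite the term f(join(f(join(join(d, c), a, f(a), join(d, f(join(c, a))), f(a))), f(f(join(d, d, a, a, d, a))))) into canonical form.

Work inside:  join(f(join(join(d, c), a, f(a), join(d, f(join(c, a))), f(a))), f(f(join(d, d, a, a, d, a))))
Canonicalize subterm:  f(join(join(d, c), a, f(a), join(d, f(join(c, a))), f(a)))  →  f(join(a, c, d, d, f(a), f(a), f(join(a, c))))
Inside:  f(f(join(d, d, a, a, d, a)))  →  f(f(join(a, a, a, d, d, d)))
Sort:  join(f(f(join(a, a, a, d, d, d))), f(join(a, c, d, d, f(a), f(a), f(join(a, c)))))
Put back:  f(join(f(f(join(a, a, a, d, d, d))), f(join(a, c, d, d, f(a), f(a), f(join(a, c))))))

Answer: f(join(f(f(join(a, a, a, d, d, d))), f(join(a, c, d, d, f(a), f(a), f(join(a, c))))))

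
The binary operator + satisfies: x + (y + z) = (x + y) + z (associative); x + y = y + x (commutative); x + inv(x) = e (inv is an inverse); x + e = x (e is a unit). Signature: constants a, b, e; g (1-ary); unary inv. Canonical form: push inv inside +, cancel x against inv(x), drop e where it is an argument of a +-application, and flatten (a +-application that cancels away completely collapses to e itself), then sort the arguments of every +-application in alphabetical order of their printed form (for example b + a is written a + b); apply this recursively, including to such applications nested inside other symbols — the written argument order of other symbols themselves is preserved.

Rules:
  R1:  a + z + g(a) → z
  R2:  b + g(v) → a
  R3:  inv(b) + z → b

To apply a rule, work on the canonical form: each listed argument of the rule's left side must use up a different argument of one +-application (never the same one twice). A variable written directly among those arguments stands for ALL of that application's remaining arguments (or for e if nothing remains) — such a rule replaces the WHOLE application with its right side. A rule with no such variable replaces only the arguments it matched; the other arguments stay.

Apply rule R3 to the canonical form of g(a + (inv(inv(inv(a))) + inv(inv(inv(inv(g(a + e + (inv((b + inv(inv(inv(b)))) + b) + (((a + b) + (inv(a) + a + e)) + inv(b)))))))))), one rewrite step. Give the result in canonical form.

Canonical form:  g(g(a + a + inv(b)))
R3 matches:  uses inv(b);  z := a + a
The extension variable absorbs all remaining arguments, so the whole application is rewritten.
Result:  g(g(b))

Answer: g(g(b))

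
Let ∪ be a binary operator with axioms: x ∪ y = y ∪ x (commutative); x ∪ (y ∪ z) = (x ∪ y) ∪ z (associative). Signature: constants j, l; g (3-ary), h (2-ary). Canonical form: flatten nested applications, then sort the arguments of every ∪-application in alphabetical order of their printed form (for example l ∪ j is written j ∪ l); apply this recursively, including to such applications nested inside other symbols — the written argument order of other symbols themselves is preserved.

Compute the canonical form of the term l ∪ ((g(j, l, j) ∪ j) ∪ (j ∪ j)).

Flatten:  l ∪ g(j, l, j) ∪ j ∪ j ∪ j
Order the arguments:  g(j, l, j) ∪ j ∪ j ∪ j ∪ l

Answer: g(j, l, j) ∪ j ∪ j ∪ j ∪ l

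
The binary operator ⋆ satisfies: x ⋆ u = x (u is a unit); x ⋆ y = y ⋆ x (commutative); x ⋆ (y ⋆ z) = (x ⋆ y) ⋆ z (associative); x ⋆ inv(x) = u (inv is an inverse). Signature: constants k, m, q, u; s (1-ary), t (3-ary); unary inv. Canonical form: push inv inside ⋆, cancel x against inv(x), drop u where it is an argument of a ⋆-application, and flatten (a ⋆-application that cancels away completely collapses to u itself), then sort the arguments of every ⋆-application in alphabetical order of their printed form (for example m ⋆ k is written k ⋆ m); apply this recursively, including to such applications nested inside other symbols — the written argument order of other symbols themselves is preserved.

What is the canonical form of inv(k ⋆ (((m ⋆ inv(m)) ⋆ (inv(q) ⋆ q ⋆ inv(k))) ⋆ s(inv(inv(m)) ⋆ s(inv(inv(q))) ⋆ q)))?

Answer: inv(s(m ⋆ q ⋆ s(q)))

Derivation:
Push inv inside:  distribute inv over ⋆ and collapse double inv
Cancel:  k cancels; m cancels; q cancels
Collect:  inv(s(m ⋆ q ⋆ s(q)))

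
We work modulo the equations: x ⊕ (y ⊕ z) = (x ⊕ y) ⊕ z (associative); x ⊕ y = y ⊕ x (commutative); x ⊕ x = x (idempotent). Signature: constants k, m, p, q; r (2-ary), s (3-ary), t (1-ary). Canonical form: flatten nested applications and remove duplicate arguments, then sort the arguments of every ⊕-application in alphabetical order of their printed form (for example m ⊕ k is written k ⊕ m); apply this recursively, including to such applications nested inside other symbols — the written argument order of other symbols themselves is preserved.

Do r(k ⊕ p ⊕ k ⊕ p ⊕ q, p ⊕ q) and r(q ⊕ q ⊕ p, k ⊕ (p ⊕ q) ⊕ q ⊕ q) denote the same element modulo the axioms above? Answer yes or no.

Left:  r(k ⊕ p ⊕ k ⊕ p ⊕ q, p ⊕ q)
  Work inside:  k ⊕ p ⊕ k ⊕ p ⊕ q
  Drop duplicates:  drop duplicate k, p
  Order the arguments:  k ⊕ p ⊕ q
  Rebuild:  r(k ⊕ p ⊕ q, p ⊕ q)
Right:  r(q ⊕ q ⊕ p, k ⊕ (p ⊕ q) ⊕ q ⊕ q)
  Focus inside:  k ⊕ (p ⊕ q) ⊕ q ⊕ q
  Flatten:  k ⊕ p ⊕ q ⊕ q ⊕ q
  Drop duplicates:  drop duplicate q, q
  Sort arguments:  k ⊕ p ⊕ q
  Put back:  r(p ⊕ q, k ⊕ p ⊕ q)

Answer: no — r(k ⊕ p ⊕ q, p ⊕ q) vs r(p ⊕ q, k ⊕ p ⊕ q)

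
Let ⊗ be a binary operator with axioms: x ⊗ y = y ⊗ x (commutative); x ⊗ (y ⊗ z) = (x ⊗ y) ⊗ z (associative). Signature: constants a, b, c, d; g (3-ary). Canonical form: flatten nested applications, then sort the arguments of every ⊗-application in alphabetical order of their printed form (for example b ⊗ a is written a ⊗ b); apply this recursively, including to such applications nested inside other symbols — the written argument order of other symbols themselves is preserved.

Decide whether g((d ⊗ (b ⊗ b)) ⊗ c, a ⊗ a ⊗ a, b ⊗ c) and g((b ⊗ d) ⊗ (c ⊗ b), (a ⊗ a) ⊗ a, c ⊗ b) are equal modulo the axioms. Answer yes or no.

Left:  g((d ⊗ (b ⊗ b)) ⊗ c, a ⊗ a ⊗ a, b ⊗ c)
  Work inside:  (d ⊗ (b ⊗ b)) ⊗ c
  Flatten:  d ⊗ b ⊗ b ⊗ c
  Sort arguments:  b ⊗ b ⊗ c ⊗ d
  Put back:  g(b ⊗ b ⊗ c ⊗ d, a ⊗ a ⊗ a, b ⊗ c)
Right:  g((b ⊗ d) ⊗ (c ⊗ b), (a ⊗ a) ⊗ a, c ⊗ b)
  Work inside:  (b ⊗ d) ⊗ (c ⊗ b)
  Un-nest:  b ⊗ d ⊗ c ⊗ b
  Sort arguments:  b ⊗ b ⊗ c ⊗ d
  Put back:  g(b ⊗ b ⊗ c ⊗ d, a ⊗ a ⊗ a, b ⊗ c)

Answer: yes — both canonical forms are g(b ⊗ b ⊗ c ⊗ d, a ⊗ a ⊗ a, b ⊗ c)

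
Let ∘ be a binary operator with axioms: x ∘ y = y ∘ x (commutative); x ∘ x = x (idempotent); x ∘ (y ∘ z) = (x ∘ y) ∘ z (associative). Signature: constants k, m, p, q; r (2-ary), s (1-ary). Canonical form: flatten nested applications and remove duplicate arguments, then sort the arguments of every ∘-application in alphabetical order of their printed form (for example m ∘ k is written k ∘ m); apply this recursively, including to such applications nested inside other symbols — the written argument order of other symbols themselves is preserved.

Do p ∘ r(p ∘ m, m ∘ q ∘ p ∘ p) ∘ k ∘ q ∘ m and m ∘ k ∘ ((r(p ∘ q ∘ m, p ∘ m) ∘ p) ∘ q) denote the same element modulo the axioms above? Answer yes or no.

Answer: no — k ∘ m ∘ p ∘ q ∘ r(m ∘ p, m ∘ p ∘ q) vs k ∘ m ∘ p ∘ q ∘ r(m ∘ p ∘ q, m ∘ p)

Derivation:
Left:  p ∘ r(p ∘ m, m ∘ q ∘ p ∘ p) ∘ k ∘ q ∘ m
  Inside:  r(p ∘ m, m ∘ q ∘ p ∘ p)  →  r(m ∘ p, m ∘ p ∘ q)
  Sort:  k ∘ m ∘ p ∘ q ∘ r(m ∘ p, m ∘ p ∘ q)
Right:  m ∘ k ∘ ((r(p ∘ q ∘ m, p ∘ m) ∘ p) ∘ q)
  Merge nested applications:  m ∘ k ∘ r(p ∘ q ∘ m, p ∘ m) ∘ p ∘ q
  Inside:  r(p ∘ q ∘ m, p ∘ m)  →  r(m ∘ p ∘ q, m ∘ p)
  Order the arguments:  k ∘ m ∘ p ∘ q ∘ r(m ∘ p ∘ q, m ∘ p)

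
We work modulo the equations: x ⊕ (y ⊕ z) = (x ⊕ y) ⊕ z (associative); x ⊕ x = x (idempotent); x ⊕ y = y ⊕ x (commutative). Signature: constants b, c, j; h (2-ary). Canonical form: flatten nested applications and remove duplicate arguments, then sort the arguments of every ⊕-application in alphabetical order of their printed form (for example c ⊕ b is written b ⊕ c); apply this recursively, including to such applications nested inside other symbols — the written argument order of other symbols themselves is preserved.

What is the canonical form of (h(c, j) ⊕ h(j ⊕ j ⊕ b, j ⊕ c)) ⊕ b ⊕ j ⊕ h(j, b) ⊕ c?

Flatten:  h(c, j) ⊕ h(j ⊕ j ⊕ b, j ⊕ c) ⊕ b ⊕ j ⊕ h(j, b) ⊕ c
Simplify inside:  h(j ⊕ j ⊕ b, j ⊕ c)  →  h(b ⊕ j, c ⊕ j)
Sort:  b ⊕ c ⊕ h(b ⊕ j, c ⊕ j) ⊕ h(c, j) ⊕ h(j, b) ⊕ j

Answer: b ⊕ c ⊕ h(b ⊕ j, c ⊕ j) ⊕ h(c, j) ⊕ h(j, b) ⊕ j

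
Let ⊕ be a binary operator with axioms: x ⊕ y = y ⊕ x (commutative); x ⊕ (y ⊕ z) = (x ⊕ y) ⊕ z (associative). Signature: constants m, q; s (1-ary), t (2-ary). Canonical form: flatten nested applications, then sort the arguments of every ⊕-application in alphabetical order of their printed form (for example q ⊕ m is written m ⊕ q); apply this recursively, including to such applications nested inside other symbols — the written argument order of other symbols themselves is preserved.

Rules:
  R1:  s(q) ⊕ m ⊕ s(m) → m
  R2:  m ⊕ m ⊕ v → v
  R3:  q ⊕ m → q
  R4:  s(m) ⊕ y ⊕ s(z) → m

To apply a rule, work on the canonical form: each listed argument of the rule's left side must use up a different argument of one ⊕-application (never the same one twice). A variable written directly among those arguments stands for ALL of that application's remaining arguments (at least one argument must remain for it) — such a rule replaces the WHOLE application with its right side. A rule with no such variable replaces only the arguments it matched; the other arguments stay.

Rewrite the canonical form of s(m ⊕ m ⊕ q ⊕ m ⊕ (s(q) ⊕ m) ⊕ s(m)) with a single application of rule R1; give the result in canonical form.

Canonical form:  s(m ⊕ m ⊕ m ⊕ m ⊕ q ⊕ s(m) ⊕ s(q))
R1 matches:  uses m, s(m), s(q)
New term:  s(m ⊕ m ⊕ m ⊕ m ⊕ q)

Answer: s(m ⊕ m ⊕ m ⊕ m ⊕ q)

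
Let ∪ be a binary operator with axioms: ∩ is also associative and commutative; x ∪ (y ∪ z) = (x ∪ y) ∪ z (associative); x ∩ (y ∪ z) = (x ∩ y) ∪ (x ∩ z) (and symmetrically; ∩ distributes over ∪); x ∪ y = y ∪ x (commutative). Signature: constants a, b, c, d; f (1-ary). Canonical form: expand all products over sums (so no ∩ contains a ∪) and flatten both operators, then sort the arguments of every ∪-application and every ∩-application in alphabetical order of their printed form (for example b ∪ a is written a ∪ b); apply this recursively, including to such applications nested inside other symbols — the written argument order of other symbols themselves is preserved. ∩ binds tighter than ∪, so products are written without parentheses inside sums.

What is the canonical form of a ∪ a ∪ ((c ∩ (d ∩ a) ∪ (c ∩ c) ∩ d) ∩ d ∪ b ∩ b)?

Expand:  a ∪ a ∪ a ∩ c ∩ d ∩ d ∪ c ∩ c ∩ d ∩ d ∪ b ∩ b
Order the arguments:  a ∪ a ∪ a ∩ c ∩ d ∩ d ∪ b ∩ b ∪ c ∩ c ∩ d ∩ d

Answer: a ∪ a ∪ a ∩ c ∩ d ∩ d ∪ b ∩ b ∪ c ∩ c ∩ d ∩ d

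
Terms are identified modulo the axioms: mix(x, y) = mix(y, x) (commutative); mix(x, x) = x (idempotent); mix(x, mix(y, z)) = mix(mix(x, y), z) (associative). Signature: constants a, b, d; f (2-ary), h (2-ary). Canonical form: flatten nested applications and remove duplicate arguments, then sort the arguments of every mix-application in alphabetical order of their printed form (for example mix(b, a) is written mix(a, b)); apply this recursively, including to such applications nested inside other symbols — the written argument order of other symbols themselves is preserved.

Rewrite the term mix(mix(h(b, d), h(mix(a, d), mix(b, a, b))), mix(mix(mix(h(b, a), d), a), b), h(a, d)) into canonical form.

Answer: mix(a, b, d, h(a, d), h(b, a), h(b, d), h(mix(a, d), mix(a, b)))

Derivation:
Flatten:  mix(h(b, d), h(mix(a, d), mix(b, a, b)), h(b, a), d, a, b, h(a, d))
Simplify inside:  h(mix(a, d), mix(b, a, b))  →  h(mix(a, d), mix(a, b))
Sort arguments:  mix(a, b, d, h(a, d), h(b, a), h(b, d), h(mix(a, d), mix(a, b)))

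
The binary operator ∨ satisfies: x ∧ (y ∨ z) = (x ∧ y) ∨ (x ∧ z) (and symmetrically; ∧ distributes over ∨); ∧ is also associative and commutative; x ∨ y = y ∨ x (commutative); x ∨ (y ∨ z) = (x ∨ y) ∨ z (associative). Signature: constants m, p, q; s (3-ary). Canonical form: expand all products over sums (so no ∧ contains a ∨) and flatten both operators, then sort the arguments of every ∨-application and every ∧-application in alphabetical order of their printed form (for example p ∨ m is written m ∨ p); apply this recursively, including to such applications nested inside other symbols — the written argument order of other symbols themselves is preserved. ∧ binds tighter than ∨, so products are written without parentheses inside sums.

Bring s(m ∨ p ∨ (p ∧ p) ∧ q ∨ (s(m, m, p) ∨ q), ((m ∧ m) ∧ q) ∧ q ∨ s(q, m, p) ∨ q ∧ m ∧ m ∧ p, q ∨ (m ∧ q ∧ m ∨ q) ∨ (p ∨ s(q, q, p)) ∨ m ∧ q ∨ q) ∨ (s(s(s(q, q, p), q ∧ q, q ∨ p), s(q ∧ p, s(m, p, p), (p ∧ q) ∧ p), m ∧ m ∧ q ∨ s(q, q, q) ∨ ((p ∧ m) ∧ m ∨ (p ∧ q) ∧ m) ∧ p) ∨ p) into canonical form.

Answer: p ∨ s(m ∨ p ∨ p ∧ p ∧ q ∨ q ∨ s(m, m, p), m ∧ m ∧ p ∧ q ∨ m ∧ m ∧ q ∧ q ∨ s(q, m, p), m ∧ m ∧ q ∨ m ∧ q ∨ p ∨ q ∨ q ∨ q ∨ s(q, q, p)) ∨ s(s(s(q, q, p), q ∧ q, p ∨ q), s(p ∧ q, s(m, p, p), p ∧ p ∧ q), m ∧ m ∧ p ∧ p ∨ m ∧ m ∧ q ∨ m ∧ p ∧ p ∧ q ∨ s(q, q, q))

Derivation:
Expand:  s(m ∨ p ∨ p ∧ p ∧ q ∨ q ∨ s(m, m, p), m ∧ m ∧ p ∧ q ∨ m ∧ m ∧ q ∧ q ∨ s(q, m, p), m ∧ m ∧ q ∨ m ∧ q ∨ p ∨ q ∨ q ∨ q ∨ s(q, q, p)) ∨ s(s(s(q, q, p), q ∧ q, p ∨ q), s(p ∧ q, s(m, p, p), p ∧ p ∧ q), m ∧ m ∧ p ∧ p ∨ m ∧ m ∧ q ∨ m ∧ p ∧ p ∧ q ∨ s(q, q, q)) ∨ p
Sort arguments:  p ∨ s(m ∨ p ∨ p ∧ p ∧ q ∨ q ∨ s(m, m, p), m ∧ m ∧ p ∧ q ∨ m ∧ m ∧ q ∧ q ∨ s(q, m, p), m ∧ m ∧ q ∨ m ∧ q ∨ p ∨ q ∨ q ∨ q ∨ s(q, q, p)) ∨ s(s(s(q, q, p), q ∧ q, p ∨ q), s(p ∧ q, s(m, p, p), p ∧ p ∧ q), m ∧ m ∧ p ∧ p ∨ m ∧ m ∧ q ∨ m ∧ p ∧ p ∧ q ∨ s(q, q, q))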